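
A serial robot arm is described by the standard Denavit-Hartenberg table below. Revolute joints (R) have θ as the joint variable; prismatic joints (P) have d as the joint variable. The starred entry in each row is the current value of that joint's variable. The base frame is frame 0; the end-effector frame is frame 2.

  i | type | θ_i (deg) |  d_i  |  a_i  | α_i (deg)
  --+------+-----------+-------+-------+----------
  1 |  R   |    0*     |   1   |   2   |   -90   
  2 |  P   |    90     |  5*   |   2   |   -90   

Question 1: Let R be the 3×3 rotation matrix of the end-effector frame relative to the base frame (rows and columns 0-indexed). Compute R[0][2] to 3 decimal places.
-1.000

End-effector z-axis (col 2 of R) = (-1.0000,0.0000,-0.0000)
R[0][2] = -1.0000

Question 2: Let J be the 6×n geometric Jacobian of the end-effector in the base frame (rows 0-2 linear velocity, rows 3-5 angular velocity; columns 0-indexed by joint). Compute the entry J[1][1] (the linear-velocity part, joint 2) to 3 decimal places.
prismatic axis z_1 = (0.0000,1.0000,0.0000)
J_v[:, 1] = z_1; J_ω[:, 1] = (0,0,0)
entry J[1][1] = 1.0000

1.000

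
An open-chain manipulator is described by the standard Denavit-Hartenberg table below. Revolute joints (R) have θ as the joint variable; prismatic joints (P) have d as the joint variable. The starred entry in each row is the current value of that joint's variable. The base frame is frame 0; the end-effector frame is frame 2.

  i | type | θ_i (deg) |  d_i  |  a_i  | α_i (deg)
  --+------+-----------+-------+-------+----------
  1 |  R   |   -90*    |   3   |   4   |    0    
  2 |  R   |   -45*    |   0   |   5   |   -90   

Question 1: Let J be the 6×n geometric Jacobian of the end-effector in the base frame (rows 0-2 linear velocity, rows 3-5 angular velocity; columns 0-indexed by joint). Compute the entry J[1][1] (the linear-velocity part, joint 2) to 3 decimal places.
-3.536

axis z_1 = (0.0000,0.0000,1.0000); lever o_n−o_1 = (-3.5355,-3.5355,0.0000)
cross product → J_v[:, 1] = (3.5355,-3.5355,0.0000)
J_ω[:, 1] = z_1
entry J[1][1] = -3.5355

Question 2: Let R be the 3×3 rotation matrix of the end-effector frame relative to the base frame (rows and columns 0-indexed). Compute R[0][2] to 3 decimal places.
0.707

End-effector z-axis (col 2 of R) = (0.7071,-0.7071,0.0000)
R[0][2] = 0.7071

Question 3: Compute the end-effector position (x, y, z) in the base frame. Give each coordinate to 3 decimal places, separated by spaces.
after link 1: o_1 = (0.0000, -4.0000, 3.0000)
after link 2: o_2 = (-3.5355, -7.5355, 3.0000)

-3.536 -7.536 3.000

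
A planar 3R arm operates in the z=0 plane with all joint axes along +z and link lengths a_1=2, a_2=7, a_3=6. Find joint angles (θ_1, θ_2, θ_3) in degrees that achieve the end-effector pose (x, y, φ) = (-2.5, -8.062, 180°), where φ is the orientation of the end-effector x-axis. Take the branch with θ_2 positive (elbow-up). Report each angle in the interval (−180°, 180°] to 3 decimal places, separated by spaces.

wrist centre = target − a_3·(cos φ, sin φ) = (3.5000, -8.0620)
cos θ_2 = (77.2458−2²−7²)/(2·2·7) = 0.8659; θ_2 = 30.0117° (elbow-up)
β = atan2(-8.0620,3.5000) = -66.5326°; ψ = atan2(3.5012,8.0615) = 23.4762°
θ_1 = β − ψ = -90.0088°
θ_3 = φ − θ_1 − θ_2 = -120.0029° (wrapped to (-180°,180°])

-90.009 30.012 -120.003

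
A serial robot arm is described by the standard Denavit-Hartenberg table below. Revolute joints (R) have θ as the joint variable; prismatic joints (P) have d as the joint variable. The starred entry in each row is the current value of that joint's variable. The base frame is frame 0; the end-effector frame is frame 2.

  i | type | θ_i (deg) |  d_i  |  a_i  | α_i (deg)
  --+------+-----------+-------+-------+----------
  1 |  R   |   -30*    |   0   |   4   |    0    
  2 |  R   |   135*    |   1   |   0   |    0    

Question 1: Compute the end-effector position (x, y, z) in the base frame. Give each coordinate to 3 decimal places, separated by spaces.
after link 1: o_1 = (3.4641, -2.0000, 0.0000)
after link 2: o_2 = (3.4641, -2.0000, 1.0000)

3.464 -2.000 1.000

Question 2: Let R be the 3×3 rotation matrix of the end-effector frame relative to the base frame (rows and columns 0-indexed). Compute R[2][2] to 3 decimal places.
End-effector z-axis (col 2 of R) = (0.0000,0.0000,1.0000)
R[2][2] = 1.0000

1.000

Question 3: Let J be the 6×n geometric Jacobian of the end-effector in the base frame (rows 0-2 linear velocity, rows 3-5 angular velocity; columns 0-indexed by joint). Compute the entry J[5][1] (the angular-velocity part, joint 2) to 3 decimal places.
1.000

axis z_1 = (0.0000,0.0000,1.0000); lever o_n−o_1 = (0.0000,0.0000,1.0000)
cross product → J_v[:, 1] = (0.0000,0.0000,0.0000)
J_ω[:, 1] = z_1
entry J[5][1] = 1.0000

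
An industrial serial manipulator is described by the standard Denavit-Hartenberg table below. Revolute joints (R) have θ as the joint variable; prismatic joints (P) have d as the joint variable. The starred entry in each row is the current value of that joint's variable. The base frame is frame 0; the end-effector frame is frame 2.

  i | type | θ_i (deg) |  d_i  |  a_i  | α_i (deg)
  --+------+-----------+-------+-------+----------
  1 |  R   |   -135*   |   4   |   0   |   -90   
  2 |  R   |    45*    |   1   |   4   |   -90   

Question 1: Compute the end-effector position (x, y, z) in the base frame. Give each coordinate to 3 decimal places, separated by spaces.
-1.293 -2.707 1.172

after link 1: o_1 = (0.0000, 0.0000, 4.0000)
after link 2: o_2 = (-1.2929, -2.7071, 1.1716)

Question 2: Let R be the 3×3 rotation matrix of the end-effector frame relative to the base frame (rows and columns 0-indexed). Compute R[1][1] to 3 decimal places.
0.707

End-effector y-axis (col 1 of R) = (-0.7071,0.7071,-0.0000)
R[1][1] = 0.7071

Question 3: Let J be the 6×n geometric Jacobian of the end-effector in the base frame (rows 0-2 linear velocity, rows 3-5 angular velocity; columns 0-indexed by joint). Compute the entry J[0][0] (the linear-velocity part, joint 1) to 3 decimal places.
axis z_0 = ẑ; lever o_n−o_0 = (-1.2929,-2.7071,1.1716)
cross product → J_v[:, 0] = (2.7071,-1.2929,0.0000)
J_ω[:, 0] = z_0
entry J[0][0] = 2.7071

2.707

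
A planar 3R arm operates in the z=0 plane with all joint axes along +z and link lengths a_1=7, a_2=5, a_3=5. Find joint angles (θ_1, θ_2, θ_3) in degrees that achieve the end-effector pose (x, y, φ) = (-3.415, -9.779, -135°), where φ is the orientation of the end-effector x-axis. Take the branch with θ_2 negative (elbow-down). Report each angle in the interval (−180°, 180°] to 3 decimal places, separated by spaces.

-44.995 -120.004 30.000

wrist centre = target − a_3·(cos φ, sin φ) = (0.1205, -6.2435)
cos θ_2 = (38.9954−7²−5²)/(2·7·5) = -0.5001; θ_2 = -120.0044° (elbow-down)
β = atan2(-6.2435,0.1205) = -88.8940°; ψ = atan2(-4.3299,4.4997) = -43.8987°
θ_1 = β − ψ = -44.9953°
θ_3 = φ − θ_1 − θ_2 = 29.9996° (wrapped to (-180°,180°])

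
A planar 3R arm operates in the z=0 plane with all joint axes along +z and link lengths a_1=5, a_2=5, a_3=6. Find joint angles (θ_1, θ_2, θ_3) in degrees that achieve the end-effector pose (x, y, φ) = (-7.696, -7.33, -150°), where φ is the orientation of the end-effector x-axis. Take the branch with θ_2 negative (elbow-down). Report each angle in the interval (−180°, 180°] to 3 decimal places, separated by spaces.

wrist centre = target − a_3·(cos φ, sin φ) = (-2.4998, -4.3300)
cos θ_2 = (24.9981−5²−5²)/(2·5·5) = -0.5000; θ_2 = -120.0025° (elbow-down)
β = atan2(-4.3300,-2.4998) = -119.9992°; ψ = atan2(-4.3300,2.4998) = -60.0012°
θ_1 = β − ψ = -59.9980°
θ_3 = φ − θ_1 − θ_2 = 30.0004° (wrapped to (-180°,180°])

-59.998 -120.002 30.000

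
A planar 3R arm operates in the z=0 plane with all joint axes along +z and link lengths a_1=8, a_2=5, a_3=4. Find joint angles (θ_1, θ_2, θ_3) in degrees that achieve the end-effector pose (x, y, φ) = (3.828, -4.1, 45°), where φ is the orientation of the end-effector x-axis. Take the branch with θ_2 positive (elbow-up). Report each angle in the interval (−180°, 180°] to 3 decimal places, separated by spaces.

-120.004 119.998 45.005

wrist centre = target − a_3·(cos φ, sin φ) = (0.9996, -6.9284)
cos θ_2 = (49.0022−8²−5²)/(2·8·5) = -0.5000; θ_2 = 119.9981° (elbow-up)
β = atan2(-6.9284,0.9996) = -81.7905°; ψ = atan2(4.3302,5.5001) = 38.2130°
θ_1 = β − ψ = -120.0035°
θ_3 = φ − θ_1 − θ_2 = 45.0054° (wrapped to (-180°,180°])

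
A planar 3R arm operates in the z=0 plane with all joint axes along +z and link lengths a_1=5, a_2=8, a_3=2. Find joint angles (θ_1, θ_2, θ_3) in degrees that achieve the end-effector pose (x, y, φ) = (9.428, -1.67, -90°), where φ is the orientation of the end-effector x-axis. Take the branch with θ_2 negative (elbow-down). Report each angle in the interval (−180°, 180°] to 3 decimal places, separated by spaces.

wrist centre = target − a_3·(cos φ, sin φ) = (9.4280, 0.3300)
cos θ_2 = (88.9961−5²−8²)/(2·5·8) = -0.0000; θ_2 = -90.0028° (elbow-down)
β = atan2(0.3300,9.4280) = 2.0047°; ψ = atan2(-8.0000,4.9996) = -57.9966°
θ_1 = β − ψ = 60.0013°
θ_3 = φ − θ_1 − θ_2 = -59.9985° (wrapped to (-180°,180°])

60.001 -90.003 -59.998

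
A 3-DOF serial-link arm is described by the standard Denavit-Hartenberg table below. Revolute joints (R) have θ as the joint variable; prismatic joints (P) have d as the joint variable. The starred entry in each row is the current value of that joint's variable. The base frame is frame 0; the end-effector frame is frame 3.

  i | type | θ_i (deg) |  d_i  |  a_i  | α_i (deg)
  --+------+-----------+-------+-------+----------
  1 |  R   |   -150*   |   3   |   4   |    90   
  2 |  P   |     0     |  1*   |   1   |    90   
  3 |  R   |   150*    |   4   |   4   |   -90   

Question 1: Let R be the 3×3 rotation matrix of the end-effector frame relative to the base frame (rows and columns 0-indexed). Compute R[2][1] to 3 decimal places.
End-effector y-axis (col 1 of R) = (0.0000,-0.0000,1.0000)
R[2][1] = 1.0000

1.000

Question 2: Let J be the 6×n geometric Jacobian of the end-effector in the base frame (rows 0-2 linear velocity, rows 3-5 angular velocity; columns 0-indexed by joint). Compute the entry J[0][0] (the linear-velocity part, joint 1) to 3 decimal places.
-1.830

axis z_0 = ẑ; lever o_n−o_0 = (-2.8301,1.8301,-1.0000)
cross product → J_v[:, 0] = (-1.8301,-2.8301,0.0000)
J_ω[:, 0] = z_0
entry J[0][0] = -1.8301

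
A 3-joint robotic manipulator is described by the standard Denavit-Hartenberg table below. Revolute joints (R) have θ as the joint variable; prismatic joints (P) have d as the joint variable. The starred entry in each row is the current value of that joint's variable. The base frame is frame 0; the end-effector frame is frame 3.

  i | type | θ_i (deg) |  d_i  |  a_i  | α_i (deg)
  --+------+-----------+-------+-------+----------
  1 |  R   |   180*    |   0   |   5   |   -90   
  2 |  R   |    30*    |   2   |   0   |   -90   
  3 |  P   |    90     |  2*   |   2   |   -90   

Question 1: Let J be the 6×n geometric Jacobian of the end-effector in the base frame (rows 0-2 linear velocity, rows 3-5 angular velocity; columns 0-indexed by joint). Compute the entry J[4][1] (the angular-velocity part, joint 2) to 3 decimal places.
axis z_1 = (-0.0000,-1.0000,0.0000); lever o_n−o_1 = (1.0000,-0.0000,-1.7321)
cross product → J_v[:, 1] = (1.7321,-0.0000,1.0000)
J_ω[:, 1] = z_1
entry J[4][1] = -1.0000

-1.000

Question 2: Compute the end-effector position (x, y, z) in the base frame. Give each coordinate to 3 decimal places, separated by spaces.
-4.000 0.000 -1.732

after link 1: o_1 = (-5.0000, 0.0000, 0.0000)
after link 2: o_2 = (-5.0000, -2.0000, 0.0000)
after link 3: o_3 = (-4.0000, 0.0000, -1.7321)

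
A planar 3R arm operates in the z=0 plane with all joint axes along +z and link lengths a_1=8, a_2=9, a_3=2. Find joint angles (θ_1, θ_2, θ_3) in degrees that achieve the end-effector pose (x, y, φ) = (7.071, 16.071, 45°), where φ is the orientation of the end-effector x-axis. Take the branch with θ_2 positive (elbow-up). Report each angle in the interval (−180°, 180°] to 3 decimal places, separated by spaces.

44.999 45.002 -45.001

wrist centre = target − a_3·(cos φ, sin φ) = (5.6568, 14.6568)
cos θ_2 = (246.8206−8²−9²)/(2·8·9) = 0.7071; θ_2 = 45.0016° (elbow-up)
β = atan2(14.6568,5.6568) = 68.8959°; ψ = atan2(6.3641,14.3638) = 23.8966°
θ_1 = β − ψ = 44.9993°
θ_3 = φ − θ_1 − θ_2 = -45.0009° (wrapped to (-180°,180°])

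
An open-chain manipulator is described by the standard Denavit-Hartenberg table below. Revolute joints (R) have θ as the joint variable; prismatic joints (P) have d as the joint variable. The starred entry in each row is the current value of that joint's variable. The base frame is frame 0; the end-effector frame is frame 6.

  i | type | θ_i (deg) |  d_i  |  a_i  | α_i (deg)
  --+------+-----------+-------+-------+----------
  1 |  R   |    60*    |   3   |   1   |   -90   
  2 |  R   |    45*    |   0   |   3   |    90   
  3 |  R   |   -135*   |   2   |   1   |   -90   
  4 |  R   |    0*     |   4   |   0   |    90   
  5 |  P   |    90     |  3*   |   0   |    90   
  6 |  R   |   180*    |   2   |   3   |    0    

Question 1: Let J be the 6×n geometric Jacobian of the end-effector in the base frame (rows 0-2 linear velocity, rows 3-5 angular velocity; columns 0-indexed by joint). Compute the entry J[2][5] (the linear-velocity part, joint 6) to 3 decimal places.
axis z_5 = (0.3624,-0.7866,0.5000); lever o_n−o_5 = (-1.8624,-1.8115,2.5000)
cross product → J_v[:, 5] = (-1.0607,-1.8371,-2.1213)
J_ω[:, 5] = z_5
entry J[2][5] = -2.1213

-2.121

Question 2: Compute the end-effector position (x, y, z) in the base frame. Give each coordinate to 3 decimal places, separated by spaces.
after link 1: o_1 = (0.5000, 0.8660, 3.0000)
after link 2: o_2 = (1.5607, 2.7031, 0.8787)
after link 3: o_3 = (2.6301, 3.1413, 2.7929)
after link 4: o_4 = (6.0796, 3.4592, 0.7929)
after link 5: o_5 = (7.1403, 5.2963, 2.9142)
after link 6: o_6 = (5.2779, 3.4848, 5.4142)

5.278 3.485 5.414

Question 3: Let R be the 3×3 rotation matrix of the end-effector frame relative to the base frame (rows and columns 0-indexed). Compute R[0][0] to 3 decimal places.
End-effector x-axis (col 0 of R) = (-0.8624,-0.0795,0.5000)
R[0][0] = -0.8624

-0.862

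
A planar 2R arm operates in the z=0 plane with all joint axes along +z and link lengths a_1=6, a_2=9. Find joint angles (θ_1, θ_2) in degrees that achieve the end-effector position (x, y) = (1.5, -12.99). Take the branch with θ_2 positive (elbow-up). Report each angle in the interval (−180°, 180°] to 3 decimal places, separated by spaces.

cos θ_2 = (170.9901−6²−9²)/(2·6·9) = 0.4999; θ_2 = 60.0061° (elbow-up)
β = atan2(-12.9900,1.5000) = -83.4130°; ψ = atan2(7.7947,10.4992) = 36.5906°
θ_1 = β − ψ = -120.0036°

-120.004 60.006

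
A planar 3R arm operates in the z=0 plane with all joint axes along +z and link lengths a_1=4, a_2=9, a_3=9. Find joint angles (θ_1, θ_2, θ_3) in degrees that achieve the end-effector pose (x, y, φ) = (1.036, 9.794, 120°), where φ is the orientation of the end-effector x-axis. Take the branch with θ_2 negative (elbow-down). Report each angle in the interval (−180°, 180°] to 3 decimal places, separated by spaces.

wrist centre = target − a_3·(cos φ, sin φ) = (5.5360, 1.9998)
cos θ_2 = (34.6464−4²−9²)/(2·4·9) = -0.8660; θ_2 = -149.9997° (elbow-down)
β = atan2(1.9998,5.5360) = 19.8613°; ψ = atan2(-4.5000,-3.7942) = -130.1358°
θ_1 = β − ψ = 149.9971°
θ_3 = φ − θ_1 − θ_2 = 120.0026° (wrapped to (-180°,180°])

149.997 -150.000 120.003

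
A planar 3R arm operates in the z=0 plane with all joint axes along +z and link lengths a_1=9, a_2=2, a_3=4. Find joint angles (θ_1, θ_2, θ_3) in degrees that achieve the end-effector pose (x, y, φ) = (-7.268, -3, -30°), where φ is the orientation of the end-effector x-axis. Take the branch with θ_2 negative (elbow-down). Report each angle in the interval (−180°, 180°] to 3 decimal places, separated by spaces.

wrist centre = target − a_3·(cos φ, sin φ) = (-10.7321, -1.0000)
cos θ_2 = (116.1780−9²−2²)/(2·9·2) = 0.8661; θ_2 = -29.9965° (elbow-down)
β = atan2(-1.0000,-10.7321) = -174.6766°; ψ = atan2(-0.9999,10.7321) = -5.3228°
θ_1 = β − ψ = -169.3538°
θ_3 = φ − θ_1 − θ_2 = 169.3504° (wrapped to (-180°,180°])

-169.354 -29.997 169.350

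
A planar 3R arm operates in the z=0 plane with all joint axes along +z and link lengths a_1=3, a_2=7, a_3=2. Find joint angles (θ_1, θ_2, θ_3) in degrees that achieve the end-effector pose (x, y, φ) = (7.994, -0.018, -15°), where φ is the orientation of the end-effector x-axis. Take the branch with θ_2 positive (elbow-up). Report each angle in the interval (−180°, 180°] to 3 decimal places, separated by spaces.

-90.005 120.001 -44.997

wrist centre = target − a_3·(cos φ, sin φ) = (6.0621, 0.4996)
cos θ_2 = (36.9993−3²−7²)/(2·3·7) = -0.5000; θ_2 = 120.0011° (elbow-up)
β = atan2(0.4996,6.0621) = 4.7116°; ψ = atan2(6.0621,-0.5001) = 94.7162°
θ_1 = β − ψ = -90.0046°
θ_3 = φ − θ_1 − θ_2 = -44.9966° (wrapped to (-180°,180°])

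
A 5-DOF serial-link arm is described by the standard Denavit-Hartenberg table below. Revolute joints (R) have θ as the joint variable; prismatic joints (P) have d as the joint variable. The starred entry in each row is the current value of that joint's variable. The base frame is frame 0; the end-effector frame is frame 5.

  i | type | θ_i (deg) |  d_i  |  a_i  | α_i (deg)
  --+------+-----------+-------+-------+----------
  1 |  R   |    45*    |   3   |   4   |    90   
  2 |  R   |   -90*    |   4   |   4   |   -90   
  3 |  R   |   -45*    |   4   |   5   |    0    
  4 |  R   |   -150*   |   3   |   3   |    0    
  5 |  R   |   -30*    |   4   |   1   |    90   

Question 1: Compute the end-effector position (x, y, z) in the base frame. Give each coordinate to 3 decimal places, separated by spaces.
14.886 6.327 -0.931

after link 1: o_1 = (2.8284, 2.8284, 3.0000)
after link 2: o_2 = (5.6569, -0.0000, -1.0000)
after link 3: o_3 = (10.9853, 0.3284, -4.5355)
after link 4: o_4 = (12.5576, 2.9988, -1.6378)
after link 5: o_5 = (14.8860, 6.3272, -0.9306)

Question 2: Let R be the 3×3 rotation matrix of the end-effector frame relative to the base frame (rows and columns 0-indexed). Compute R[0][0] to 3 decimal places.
End-effector x-axis (col 0 of R) = (-0.5000,0.5000,0.7071)
R[0][0] = -0.5000

-0.500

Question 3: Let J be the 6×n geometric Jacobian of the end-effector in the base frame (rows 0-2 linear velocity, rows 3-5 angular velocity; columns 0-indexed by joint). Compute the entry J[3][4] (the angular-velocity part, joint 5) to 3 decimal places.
0.707

axis z_4 = (0.7071,0.7071,0.0000); lever o_n−o_4 = (2.3284,3.3284,0.7071)
cross product → J_v[:, 4] = (0.5000,-0.5000,0.7071)
J_ω[:, 4] = z_4
entry J[3][4] = 0.7071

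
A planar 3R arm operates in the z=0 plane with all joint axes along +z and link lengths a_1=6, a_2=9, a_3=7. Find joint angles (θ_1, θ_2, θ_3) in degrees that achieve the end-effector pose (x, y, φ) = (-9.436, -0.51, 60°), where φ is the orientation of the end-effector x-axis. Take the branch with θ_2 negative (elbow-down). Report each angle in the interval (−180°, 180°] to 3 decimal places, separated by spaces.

-135.001 -29.997 -135.002

wrist centre = target − a_3·(cos φ, sin φ) = (-12.9360, -6.5722)
cos θ_2 = (210.5336−6²−9²)/(2·6·9) = 0.8661; θ_2 = -29.9970° (elbow-down)
β = atan2(-6.5722,-12.9360) = -153.0670°; ψ = atan2(-4.4996,13.7945) = -18.0657°
θ_1 = β − ψ = -135.0013°
θ_3 = φ − θ_1 − θ_2 = -135.0017° (wrapped to (-180°,180°])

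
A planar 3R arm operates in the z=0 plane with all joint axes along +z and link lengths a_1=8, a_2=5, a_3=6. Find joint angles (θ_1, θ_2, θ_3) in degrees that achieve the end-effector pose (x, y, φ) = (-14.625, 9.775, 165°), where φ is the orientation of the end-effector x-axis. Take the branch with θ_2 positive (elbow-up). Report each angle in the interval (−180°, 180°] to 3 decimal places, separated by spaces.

wrist centre = target − a_3·(cos φ, sin φ) = (-8.8294, 8.2221)
cos θ_2 = (145.5618−8²−5²)/(2·8·5) = 0.7070; θ_2 = 45.0068° (elbow-up)
β = atan2(8.2221,-8.8294) = 137.0400°; ψ = atan2(3.5360,11.5351) = 17.0423°
θ_1 = β − ψ = 119.9976°
θ_3 = φ − θ_1 − θ_2 = -0.0045° (wrapped to (-180°,180°])

119.998 45.007 -0.004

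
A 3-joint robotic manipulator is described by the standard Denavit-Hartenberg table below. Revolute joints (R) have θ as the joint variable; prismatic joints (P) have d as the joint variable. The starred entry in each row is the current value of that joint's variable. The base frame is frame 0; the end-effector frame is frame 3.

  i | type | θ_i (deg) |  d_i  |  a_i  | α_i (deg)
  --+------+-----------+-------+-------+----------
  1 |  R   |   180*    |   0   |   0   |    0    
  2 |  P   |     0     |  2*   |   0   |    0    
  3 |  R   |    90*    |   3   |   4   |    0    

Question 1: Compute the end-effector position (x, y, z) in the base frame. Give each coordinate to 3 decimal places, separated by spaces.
after link 1: o_1 = (0.0000, 0.0000, 0.0000)
after link 2: o_2 = (0.0000, 0.0000, 2.0000)
after link 3: o_3 = (-0.0000, -4.0000, 5.0000)

-0.000 -4.000 5.000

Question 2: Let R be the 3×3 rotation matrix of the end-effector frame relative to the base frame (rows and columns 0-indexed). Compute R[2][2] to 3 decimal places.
End-effector z-axis (col 2 of R) = (0.0000,0.0000,1.0000)
R[2][2] = 1.0000

1.000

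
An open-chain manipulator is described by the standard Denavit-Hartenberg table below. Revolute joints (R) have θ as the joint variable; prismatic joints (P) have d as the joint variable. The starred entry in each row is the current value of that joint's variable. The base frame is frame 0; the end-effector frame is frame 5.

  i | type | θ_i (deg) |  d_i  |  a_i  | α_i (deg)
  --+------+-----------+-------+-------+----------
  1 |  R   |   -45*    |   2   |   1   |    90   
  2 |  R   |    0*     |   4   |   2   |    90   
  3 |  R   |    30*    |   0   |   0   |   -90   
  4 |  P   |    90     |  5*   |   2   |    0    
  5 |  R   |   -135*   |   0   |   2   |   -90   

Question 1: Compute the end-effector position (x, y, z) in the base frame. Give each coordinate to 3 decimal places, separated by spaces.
after link 1: o_1 = (0.7071, -0.7071, 2.0000)
after link 2: o_2 = (-0.7071, -4.9497, 2.0000)
after link 3: o_3 = (-0.7071, -4.9497, 2.0000)
after link 4: o_4 = (-5.5367, -6.2438, 4.0000)
after link 5: o_5 = (-5.1707, -7.6099, 2.5858)

-5.171 -7.610 2.586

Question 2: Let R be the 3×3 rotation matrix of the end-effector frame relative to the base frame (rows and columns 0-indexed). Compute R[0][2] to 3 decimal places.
0.183

End-effector z-axis (col 2 of R) = (0.1830,-0.6830,0.7071)
R[0][2] = 0.1830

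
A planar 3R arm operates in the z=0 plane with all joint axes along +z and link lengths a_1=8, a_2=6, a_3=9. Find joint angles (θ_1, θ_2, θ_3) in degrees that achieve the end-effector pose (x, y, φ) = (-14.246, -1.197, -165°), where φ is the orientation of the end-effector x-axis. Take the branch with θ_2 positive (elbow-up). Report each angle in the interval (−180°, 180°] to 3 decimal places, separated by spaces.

120.002 135.003 -60.005

wrist centre = target − a_3·(cos φ, sin φ) = (-5.5527, 1.1324)
cos θ_2 = (32.1144−8²−6²)/(2·8·6) = -0.7071; θ_2 = 135.0028° (elbow-up)
β = atan2(1.1324,-5.5527) = 168.4736°; ψ = atan2(4.2424,3.7571) = 48.4715°
θ_1 = β − ψ = 120.0021°
θ_3 = φ − θ_1 − θ_2 = -60.0049° (wrapped to (-180°,180°])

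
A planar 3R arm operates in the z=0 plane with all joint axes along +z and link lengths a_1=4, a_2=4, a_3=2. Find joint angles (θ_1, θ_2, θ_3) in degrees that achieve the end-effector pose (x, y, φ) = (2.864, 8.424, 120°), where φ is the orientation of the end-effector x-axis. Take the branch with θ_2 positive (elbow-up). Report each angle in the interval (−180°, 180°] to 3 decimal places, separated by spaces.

44.997 30.000 45.002

wrist centre = target − a_3·(cos φ, sin φ) = (3.8640, 6.6919)
cos θ_2 = (59.7127−4²−4²)/(2·4·4) = 0.8660; θ_2 = 30.0005° (elbow-up)
β = atan2(6.6919,3.8640) = 59.9974°; ψ = atan2(2.0000,7.4641) = 15.0002°
θ_1 = β − ψ = 44.9972°
θ_3 = φ − θ_1 − θ_2 = 45.0023° (wrapped to (-180°,180°])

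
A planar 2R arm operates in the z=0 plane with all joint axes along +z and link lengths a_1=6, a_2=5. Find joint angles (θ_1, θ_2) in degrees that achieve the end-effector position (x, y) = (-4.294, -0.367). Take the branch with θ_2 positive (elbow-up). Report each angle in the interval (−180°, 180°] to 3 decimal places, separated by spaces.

129.764 135.001

cos θ_2 = (18.5731−6²−5²)/(2·6·5) = -0.7071; θ_2 = 135.0006° (elbow-up)
β = atan2(-0.3670,-4.2940) = -175.1149°; ψ = atan2(3.5355,2.4644) = 55.1215°
θ_1 = β − ψ = -230.2364°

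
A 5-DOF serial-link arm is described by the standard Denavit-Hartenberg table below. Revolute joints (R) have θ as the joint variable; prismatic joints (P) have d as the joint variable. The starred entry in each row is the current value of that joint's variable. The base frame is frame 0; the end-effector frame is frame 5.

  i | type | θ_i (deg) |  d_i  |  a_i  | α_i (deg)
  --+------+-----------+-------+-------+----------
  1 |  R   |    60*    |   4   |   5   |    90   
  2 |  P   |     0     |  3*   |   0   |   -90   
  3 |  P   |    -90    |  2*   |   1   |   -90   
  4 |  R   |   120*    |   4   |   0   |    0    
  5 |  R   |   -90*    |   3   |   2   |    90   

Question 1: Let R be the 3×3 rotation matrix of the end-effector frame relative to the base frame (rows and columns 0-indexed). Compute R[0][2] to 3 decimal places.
End-effector z-axis (col 2 of R) = (0.4330,-0.2500,0.8660)
R[0][2] = 0.4330

0.433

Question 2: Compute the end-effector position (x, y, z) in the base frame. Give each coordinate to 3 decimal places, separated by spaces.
10.964 7.526 5.000

after link 1: o_1 = (2.5000, 4.3301, 4.0000)
after link 2: o_2 = (5.0981, 2.8301, 4.0000)
after link 3: o_3 = (5.9641, 2.3301, 6.0000)
after link 4: o_4 = (7.9641, 5.7942, 6.0000)
after link 5: o_5 = (10.9641, 7.5263, 5.0000)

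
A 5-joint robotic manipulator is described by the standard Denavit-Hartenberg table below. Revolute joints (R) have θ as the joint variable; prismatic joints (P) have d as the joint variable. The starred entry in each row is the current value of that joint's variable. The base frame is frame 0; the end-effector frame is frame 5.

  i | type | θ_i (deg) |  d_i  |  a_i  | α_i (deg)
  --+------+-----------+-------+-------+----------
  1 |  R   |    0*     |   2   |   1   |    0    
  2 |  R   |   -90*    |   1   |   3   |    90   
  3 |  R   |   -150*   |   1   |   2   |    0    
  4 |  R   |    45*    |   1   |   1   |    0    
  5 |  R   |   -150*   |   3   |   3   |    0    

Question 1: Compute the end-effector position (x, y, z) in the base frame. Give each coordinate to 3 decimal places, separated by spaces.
after link 1: o_1 = (1.0000, 0.0000, 2.0000)
after link 2: o_2 = (1.0000, -3.0000, 3.0000)
after link 3: o_3 = (0.0000, -1.2679, 2.0000)
after link 4: o_4 = (-1.0000, -1.0091, 1.0341)
after link 5: o_5 = (-4.0000, -0.2327, 3.9319)

-4.000 -0.233 3.932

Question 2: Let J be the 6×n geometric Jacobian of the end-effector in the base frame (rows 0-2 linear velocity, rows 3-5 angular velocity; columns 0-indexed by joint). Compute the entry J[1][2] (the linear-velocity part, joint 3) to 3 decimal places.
axis z_2 = (-1.0000,-0.0000,0.0000); lever o_n−o_2 = (-5.0000,2.7673,0.9319)
cross product → J_v[:, 2] = (-0.0000,0.9319,-2.7673)
J_ω[:, 2] = z_2
entry J[1][2] = 0.9319

0.932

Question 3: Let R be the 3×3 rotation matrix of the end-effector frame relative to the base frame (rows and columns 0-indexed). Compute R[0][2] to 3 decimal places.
End-effector z-axis (col 2 of R) = (-1.0000,-0.0000,0.0000)
R[0][2] = -1.0000

-1.000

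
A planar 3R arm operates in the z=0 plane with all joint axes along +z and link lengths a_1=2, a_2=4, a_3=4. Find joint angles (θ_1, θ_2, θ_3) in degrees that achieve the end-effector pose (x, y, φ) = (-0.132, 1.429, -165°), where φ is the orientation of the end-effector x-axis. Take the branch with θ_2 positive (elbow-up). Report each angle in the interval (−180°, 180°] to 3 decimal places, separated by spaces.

wrist centre = target − a_3·(cos φ, sin φ) = (3.7317, 2.4643)
cos θ_2 = (19.9983−2²−4²)/(2·2·4) = -0.0001; θ_2 = 90.0062° (elbow-up)
β = atan2(2.4643,3.7317) = 33.4393°; ψ = atan2(4.0000,1.9996) = 63.4399°
θ_1 = β − ψ = -30.0006°
θ_3 = φ − θ_1 − θ_2 = 134.9944° (wrapped to (-180°,180°])

-30.001 90.006 134.994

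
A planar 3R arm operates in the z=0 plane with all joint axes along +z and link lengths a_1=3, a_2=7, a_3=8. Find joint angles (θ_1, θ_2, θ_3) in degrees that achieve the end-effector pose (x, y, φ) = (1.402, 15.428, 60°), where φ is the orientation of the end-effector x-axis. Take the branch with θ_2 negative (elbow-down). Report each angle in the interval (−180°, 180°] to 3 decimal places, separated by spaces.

wrist centre = target − a_3·(cos φ, sin φ) = (-2.5980, 8.4998)
cos θ_2 = (78.9961−3²−7²)/(2·3·7) = 0.4999; θ_2 = -60.0061° (elbow-down)
β = atan2(8.4998,-2.5980) = 106.9960°; ψ = atan2(-6.0625,6.4994) = -43.0085°
θ_1 = β − ψ = 150.0045°
θ_3 = φ − θ_1 − θ_2 = -29.9984° (wrapped to (-180°,180°])

150.004 -60.006 -29.998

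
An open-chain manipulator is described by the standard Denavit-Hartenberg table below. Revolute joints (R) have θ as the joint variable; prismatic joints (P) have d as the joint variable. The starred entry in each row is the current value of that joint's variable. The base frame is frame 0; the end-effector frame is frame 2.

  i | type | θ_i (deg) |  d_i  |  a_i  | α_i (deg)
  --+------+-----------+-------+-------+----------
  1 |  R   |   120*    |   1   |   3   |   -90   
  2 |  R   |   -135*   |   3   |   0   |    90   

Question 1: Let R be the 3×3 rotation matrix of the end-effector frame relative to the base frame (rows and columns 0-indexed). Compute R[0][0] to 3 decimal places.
0.354

End-effector x-axis (col 0 of R) = (0.3536,-0.6124,0.7071)
R[0][0] = 0.3536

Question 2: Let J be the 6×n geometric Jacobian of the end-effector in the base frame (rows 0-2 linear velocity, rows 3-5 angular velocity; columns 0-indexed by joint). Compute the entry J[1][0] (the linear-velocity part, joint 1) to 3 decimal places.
-4.098

axis z_0 = ẑ; lever o_n−o_0 = (-4.0981,1.0981,1.0000)
cross product → J_v[:, 0] = (-1.0981,-4.0981,0.0000)
J_ω[:, 0] = z_0
entry J[1][0] = -4.0981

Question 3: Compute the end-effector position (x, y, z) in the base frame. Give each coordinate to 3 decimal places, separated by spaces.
after link 1: o_1 = (-1.5000, 2.5981, 1.0000)
after link 2: o_2 = (-4.0981, 1.0981, 1.0000)

-4.098 1.098 1.000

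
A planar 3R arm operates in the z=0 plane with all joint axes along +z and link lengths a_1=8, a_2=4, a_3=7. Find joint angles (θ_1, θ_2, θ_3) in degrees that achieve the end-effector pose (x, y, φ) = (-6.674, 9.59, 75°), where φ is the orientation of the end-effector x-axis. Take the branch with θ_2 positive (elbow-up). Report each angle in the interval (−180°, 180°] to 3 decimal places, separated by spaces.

135.002 89.993 -149.994

wrist centre = target − a_3·(cos φ, sin φ) = (-8.4857, 2.8285)
cos θ_2 = (80.0082−8²−4²)/(2·8·4) = 0.0001; θ_2 = 89.9927° (elbow-up)
β = atan2(2.8285,-8.4857) = 161.5654°; ψ = atan2(4.0000,8.0005) = 26.5636°
θ_1 = β − ψ = 135.0018°
θ_3 = φ − θ_1 − θ_2 = -149.9945° (wrapped to (-180°,180°])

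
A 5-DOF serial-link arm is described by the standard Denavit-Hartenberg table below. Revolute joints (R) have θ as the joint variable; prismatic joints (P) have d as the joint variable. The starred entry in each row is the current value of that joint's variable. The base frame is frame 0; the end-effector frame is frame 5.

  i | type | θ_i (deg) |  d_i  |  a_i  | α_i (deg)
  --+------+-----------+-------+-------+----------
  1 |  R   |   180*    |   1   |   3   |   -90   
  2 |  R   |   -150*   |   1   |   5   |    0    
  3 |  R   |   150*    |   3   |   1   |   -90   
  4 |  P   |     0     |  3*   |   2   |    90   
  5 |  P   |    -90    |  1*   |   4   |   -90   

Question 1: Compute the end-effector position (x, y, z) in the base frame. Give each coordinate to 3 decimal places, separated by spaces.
after link 1: o_1 = (-3.0000, 0.0000, 1.0000)
after link 2: o_2 = (1.3301, -1.0000, 3.5000)
after link 3: o_3 = (0.3301, -4.0000, 3.5000)
after link 4: o_4 = (-1.6699, -4.0000, 0.5000)
after link 5: o_5 = (-1.6699, -5.0000, 4.5000)

-1.670 -5.000 4.500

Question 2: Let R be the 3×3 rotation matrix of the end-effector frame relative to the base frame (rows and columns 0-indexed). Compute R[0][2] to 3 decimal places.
End-effector z-axis (col 2 of R) = (-1.0000,0.0000,-0.0000)
R[0][2] = -1.0000

-1.000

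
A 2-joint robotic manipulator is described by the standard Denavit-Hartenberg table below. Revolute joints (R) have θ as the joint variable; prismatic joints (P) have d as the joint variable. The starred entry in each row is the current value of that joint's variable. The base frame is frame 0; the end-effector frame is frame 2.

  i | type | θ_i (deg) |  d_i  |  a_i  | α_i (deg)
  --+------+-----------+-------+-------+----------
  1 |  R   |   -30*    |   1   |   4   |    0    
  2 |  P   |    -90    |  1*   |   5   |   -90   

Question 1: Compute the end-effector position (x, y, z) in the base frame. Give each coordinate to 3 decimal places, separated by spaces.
after link 1: o_1 = (3.4641, -2.0000, 1.0000)
after link 2: o_2 = (0.9641, -6.3301, 2.0000)

0.964 -6.330 2.000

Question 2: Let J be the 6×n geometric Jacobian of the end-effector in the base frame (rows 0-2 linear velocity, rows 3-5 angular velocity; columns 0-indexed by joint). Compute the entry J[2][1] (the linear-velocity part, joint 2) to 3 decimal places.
1.000

prismatic axis z_1 = (0.0000,0.0000,1.0000)
J_v[:, 1] = z_1; J_ω[:, 1] = (0,0,0)
entry J[2][1] = 1.0000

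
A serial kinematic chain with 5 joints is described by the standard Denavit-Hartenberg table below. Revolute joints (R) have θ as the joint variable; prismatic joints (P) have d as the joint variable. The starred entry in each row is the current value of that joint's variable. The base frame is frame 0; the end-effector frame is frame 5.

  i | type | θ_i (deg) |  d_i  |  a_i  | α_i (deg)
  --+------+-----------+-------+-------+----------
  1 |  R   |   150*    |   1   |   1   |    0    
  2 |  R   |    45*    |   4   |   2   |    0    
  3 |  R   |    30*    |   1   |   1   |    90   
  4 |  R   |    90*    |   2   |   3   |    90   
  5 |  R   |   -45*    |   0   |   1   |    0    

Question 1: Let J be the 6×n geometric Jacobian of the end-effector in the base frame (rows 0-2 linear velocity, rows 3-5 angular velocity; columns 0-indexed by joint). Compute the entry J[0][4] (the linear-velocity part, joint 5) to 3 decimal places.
axis z_4 = (-0.7071,-0.7071,-0.0000); lever o_n−o_4 = (0.5000,-0.5000,0.7071)
cross product → J_v[:, 4] = (-0.5000,0.5000,0.7071)
J_ω[:, 4] = z_4
entry J[0][4] = -0.5000

-0.500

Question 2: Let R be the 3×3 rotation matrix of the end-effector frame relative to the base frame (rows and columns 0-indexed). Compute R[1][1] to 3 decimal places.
0.500

End-effector y-axis (col 1 of R) = (-0.5000,0.5000,0.7071)
R[1][1] = 0.5000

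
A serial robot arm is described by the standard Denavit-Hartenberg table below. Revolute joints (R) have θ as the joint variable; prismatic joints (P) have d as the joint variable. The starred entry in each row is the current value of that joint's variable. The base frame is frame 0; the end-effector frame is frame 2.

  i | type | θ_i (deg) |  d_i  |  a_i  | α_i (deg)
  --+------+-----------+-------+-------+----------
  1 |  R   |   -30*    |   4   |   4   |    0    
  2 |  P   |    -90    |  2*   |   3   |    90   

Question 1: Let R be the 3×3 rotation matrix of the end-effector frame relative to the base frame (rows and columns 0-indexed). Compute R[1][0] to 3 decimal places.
-0.866

End-effector x-axis (col 0 of R) = (-0.5000,-0.8660,0.0000)
R[1][0] = -0.8660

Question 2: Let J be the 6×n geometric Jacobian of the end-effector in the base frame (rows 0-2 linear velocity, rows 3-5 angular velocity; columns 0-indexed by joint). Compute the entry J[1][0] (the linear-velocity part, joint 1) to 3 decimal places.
axis z_0 = ẑ; lever o_n−o_0 = (1.9641,-4.5981,6.0000)
cross product → J_v[:, 0] = (4.5981,1.9641,-0.0000)
J_ω[:, 0] = z_0
entry J[1][0] = 1.9641

1.964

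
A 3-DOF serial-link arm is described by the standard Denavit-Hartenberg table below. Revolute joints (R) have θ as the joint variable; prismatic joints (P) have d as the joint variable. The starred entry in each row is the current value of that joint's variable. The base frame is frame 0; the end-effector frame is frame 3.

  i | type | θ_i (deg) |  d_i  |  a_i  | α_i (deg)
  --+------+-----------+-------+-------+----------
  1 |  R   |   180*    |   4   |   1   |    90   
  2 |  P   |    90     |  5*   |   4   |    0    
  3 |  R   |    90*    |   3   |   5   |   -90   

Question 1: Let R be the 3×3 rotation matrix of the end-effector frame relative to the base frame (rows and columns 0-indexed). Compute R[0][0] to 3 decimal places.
1.000

End-effector x-axis (col 0 of R) = (1.0000,-0.0000,0.0000)
R[0][0] = 1.0000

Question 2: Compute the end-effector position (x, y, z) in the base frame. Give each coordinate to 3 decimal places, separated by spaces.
4.000 8.000 8.000

after link 1: o_1 = (-1.0000, 0.0000, 4.0000)
after link 2: o_2 = (-1.0000, 5.0000, 8.0000)
after link 3: o_3 = (4.0000, 8.0000, 8.0000)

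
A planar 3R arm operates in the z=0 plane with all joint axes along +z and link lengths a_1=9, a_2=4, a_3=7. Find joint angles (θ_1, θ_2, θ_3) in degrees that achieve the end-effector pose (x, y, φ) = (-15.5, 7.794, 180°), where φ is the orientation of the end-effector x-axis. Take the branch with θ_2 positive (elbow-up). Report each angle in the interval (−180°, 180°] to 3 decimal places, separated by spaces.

wrist centre = target − a_3·(cos φ, sin φ) = (-8.5000, 7.7940)
cos θ_2 = (132.9964−9²−4²)/(2·9·4) = 0.5000; θ_2 = 60.0033° (elbow-up)
β = atan2(7.7940,-8.5000) = 137.4810°; ψ = atan2(3.4642,10.9998) = 17.4810°
θ_1 = β − ψ = 120.0000°
θ_3 = φ − θ_1 − θ_2 = -0.0033° (wrapped to (-180°,180°])

120.000 60.003 -0.003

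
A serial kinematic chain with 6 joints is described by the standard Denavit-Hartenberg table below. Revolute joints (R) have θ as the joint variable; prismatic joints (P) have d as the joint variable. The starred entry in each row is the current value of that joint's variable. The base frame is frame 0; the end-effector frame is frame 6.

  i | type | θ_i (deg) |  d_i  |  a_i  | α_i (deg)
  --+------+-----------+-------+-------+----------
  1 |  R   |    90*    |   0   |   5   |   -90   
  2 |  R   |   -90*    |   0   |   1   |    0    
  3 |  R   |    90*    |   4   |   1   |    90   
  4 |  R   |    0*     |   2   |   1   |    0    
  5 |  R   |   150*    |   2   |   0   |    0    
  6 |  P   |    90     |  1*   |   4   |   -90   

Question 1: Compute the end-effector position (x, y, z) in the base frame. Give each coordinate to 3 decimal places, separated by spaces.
-0.536 5.000 6.000

after link 1: o_1 = (0.0000, 5.0000, 0.0000)
after link 2: o_2 = (0.0000, 5.0000, 1.0000)
after link 3: o_3 = (-4.0000, 6.0000, 1.0000)
after link 4: o_4 = (-4.0000, 7.0000, 3.0000)
after link 5: o_5 = (-4.0000, 7.0000, 5.0000)
after link 6: o_6 = (-0.5359, 5.0000, 6.0000)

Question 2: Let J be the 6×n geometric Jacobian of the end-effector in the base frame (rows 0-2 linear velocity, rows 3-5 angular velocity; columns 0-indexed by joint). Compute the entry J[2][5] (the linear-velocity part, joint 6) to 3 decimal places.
1.000

prismatic axis z_5 = (-0.0000,0.0000,1.0000)
J_v[:, 5] = z_5; J_ω[:, 5] = (0,0,0)
entry J[2][5] = 1.0000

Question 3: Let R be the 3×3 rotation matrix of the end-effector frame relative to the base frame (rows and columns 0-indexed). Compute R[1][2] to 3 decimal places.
0.866

End-effector z-axis (col 2 of R) = (0.5000,0.8660,0.0000)
R[1][2] = 0.8660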